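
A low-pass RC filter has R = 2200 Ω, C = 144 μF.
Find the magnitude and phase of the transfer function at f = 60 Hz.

Step 1 — Angular frequency: ω = 2π·60 = 377 rad/s.
Step 2 — Transfer function: H(jω) = 1/(1 + jωRC).
Step 3 — Denominator: 1 + jωRC = 1 + j·377·2200·0.000144 = 1 + j119.4.
Step 4 — H = 7.01e-05 - j0.008372.
Step 5 — Magnitude: |H| = 0.008373 (-41.5 dB); phase: φ = -89.5°.

|H| = 0.008373 (-41.5 dB), φ = -89.5°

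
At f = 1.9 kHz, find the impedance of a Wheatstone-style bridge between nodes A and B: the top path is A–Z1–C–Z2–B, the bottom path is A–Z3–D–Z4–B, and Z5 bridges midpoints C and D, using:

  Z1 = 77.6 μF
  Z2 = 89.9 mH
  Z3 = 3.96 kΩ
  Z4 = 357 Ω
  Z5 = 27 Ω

Step 1 — Angular frequency: ω = 2π·f = 2π·1900 = 1.194e+04 rad/s.
Step 2 — Component impedances:
  Z1: Z = 1/(jωC) = -j/(ω·C) = 0 - j1.079 Ω
  Z2: Z = jωL = j·1.194e+04·0.0899 = 0 + j1073 Ω
  Z3: Z = R = 3960 Ω
  Z4: Z = R = 357 Ω
  Z5: Z = R = 27 Ω
Step 3 — Bridge requires nodal analysis (the Z5 bridge couples midpoints C and D, so the two paths cannot be reduced to a simple series/parallel combination). Setting node B to ground and injecting 1 A at node A, the 3-node admittance system at A, C, D solves to V_A = Z_AB = 340.3 + j120.6 Ω = 361∠19.5° Ω.

Z = 340.3 + j120.6 Ω = 361∠19.5° Ω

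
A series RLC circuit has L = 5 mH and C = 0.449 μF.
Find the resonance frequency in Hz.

Step 1 — Resonance condition Im(Z)=0 gives ω₀ = 1/√(LC).
Step 2 — ω₀ = 1/√(0.005·4.49e-07) = 2.111e+04 rad/s.
Step 3 — f₀ = ω₀/(2π) = 3359 Hz.

f₀ = 3359 Hz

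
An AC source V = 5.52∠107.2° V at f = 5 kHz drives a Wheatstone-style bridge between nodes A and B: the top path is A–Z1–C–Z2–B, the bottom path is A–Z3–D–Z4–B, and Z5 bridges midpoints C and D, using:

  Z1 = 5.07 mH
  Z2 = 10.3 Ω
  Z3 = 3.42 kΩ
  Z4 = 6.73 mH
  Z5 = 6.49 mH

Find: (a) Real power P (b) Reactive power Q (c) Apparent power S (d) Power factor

Step 1 — Angular frequency: ω = 2π·f = 2π·5000 = 3.142e+04 rad/s.
Step 2 — Component impedances:
  Z1: Z = jωL = j·3.142e+04·0.00507 = 0 + j159.3 Ω
  Z2: Z = R = 10.3 Ω
  Z3: Z = R = 3420 Ω
  Z4: Z = jωL = j·3.142e+04·0.00673 = 0 + j211.4 Ω
  Z5: Z = jωL = j·3.142e+04·0.00649 = 0 + j203.9 Ω
Step 3 — Bridge requires nodal analysis (the Z5 bridge couples midpoints C and D, so the two paths cannot be reduced to a simple series/parallel combination). Setting node B to ground and injecting 1 A at node A, the 3-node admittance system at A, C, D solves to V_A = Z_AB = 17.63 + j158.5 Ω = 159.5∠83.7° Ω.
Step 4 — Source phasor: V = 5.52∠107.2° V = -1.632 + j5.273 V.
Step 5 — Current: I = V / Z = 0.03173 + j0.01383 A = 0.03461∠23.5° A.
Step 6 — Complex power: S = V·I* = 0.02112 + j0.1899 VA.
Step 7 — Real power: P = Re(S) = 0.02112 W.
Step 8 — Reactive power: Q = Im(S) = 0.1899 VAR.
Step 9 — Apparent power: |S| = 0.1911 VA.
Step 10 — Power factor: PF = P/|S| = 0.1106 (lagging).

(a) P = 0.02112 W  (b) Q = 0.1899 VAR  (c) S = 0.1911 VA  (d) PF = 0.1106 (lagging)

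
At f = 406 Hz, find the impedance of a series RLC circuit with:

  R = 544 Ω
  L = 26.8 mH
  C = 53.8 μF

Step 1 — Angular frequency: ω = 2π·f = 2π·406 = 2551 rad/s.
Step 2 — Component impedances:
  R: Z = R = 544 Ω
  L: Z = jωL = j·2551·0.0268 = 0 + j68.37 Ω
  C: Z = 1/(jωC) = -j/(ω·C) = 0 - j7.286 Ω
Step 3 — Series combination: Z_total = R + L + C = 544 + j61.08 Ω = 547.4∠6.4° Ω.

Z = 544 + j61.08 Ω = 547.4∠6.4° Ω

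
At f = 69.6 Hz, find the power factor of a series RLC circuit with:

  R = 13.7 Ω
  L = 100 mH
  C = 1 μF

Step 1 — Angular frequency: ω = 2π·f = 2π·69.6 = 437.3 rad/s.
Step 2 — Component impedances:
  R: Z = R = 13.7 Ω
  L: Z = jωL = j·437.3·0.1 = 0 + j43.73 Ω
  C: Z = 1/(jωC) = -j/(ω·C) = 0 - j2287 Ω
Step 3 — Series combination: Z_total = R + L + C = 13.7 - j2243 Ω = 2243∠-89.7° Ω.
Step 4 — Power factor: PF = cos(φ) = Re(Z)/|Z| = 13.7/2243 = 0.006108.
Step 5 — Type: Im(Z) = -2243 ⇒ leading (phase φ = -89.7°).

PF = 0.006108 (leading, φ = -89.7°)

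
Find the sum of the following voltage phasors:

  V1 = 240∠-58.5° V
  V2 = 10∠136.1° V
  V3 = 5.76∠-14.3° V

Step 1 — Convert each phasor to rectangular form:
  V1 = 240·(cos(-58.5°) + j·sin(-58.5°)) = 125.4 - j204.6 V
  V2 = 10·(cos(136.1°) + j·sin(136.1°)) = -7.206 + j6.934 V
  V3 = 5.76·(cos(-14.3°) + j·sin(-14.3°)) = 5.582 - j1.423 V
Step 2 — Sum components: V_total = 123.8 - j199.1 V.
Step 3 — Convert to polar: |V_total| = 234.5 V, ∠V_total = -58.1°.

V_total = 234.5∠-58.1° V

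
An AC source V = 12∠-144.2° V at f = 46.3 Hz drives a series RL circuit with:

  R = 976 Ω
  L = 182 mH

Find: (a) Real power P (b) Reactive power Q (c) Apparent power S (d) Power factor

Step 1 — Angular frequency: ω = 2π·f = 2π·46.3 = 290.9 rad/s.
Step 2 — Component impedances:
  R: Z = R = 976 Ω
  L: Z = jωL = j·290.9·0.182 = 0 + j52.95 Ω
Step 3 — Series combination: Z_total = R + L = 976 + j52.95 Ω = 977.4∠3.1° Ω.
Step 4 — Source phasor: V = 12∠-144.2° V = -9.733 - j7.019 V.
Step 5 — Current: I = V / Z = -0.01033 - j0.006632 A = 0.01228∠-147.3° A.
Step 6 — Complex power: S = V·I* = 0.1471 + j0.00798 VA.
Step 7 — Real power: P = Re(S) = 0.1471 W.
Step 8 — Reactive power: Q = Im(S) = 0.00798 VAR.
Step 9 — Apparent power: |S| = 0.1473 VA.
Step 10 — Power factor: PF = P/|S| = 0.9985 (lagging).

(a) P = 0.1471 W  (b) Q = 0.00798 VAR  (c) S = 0.1473 VA  (d) PF = 0.9985 (lagging)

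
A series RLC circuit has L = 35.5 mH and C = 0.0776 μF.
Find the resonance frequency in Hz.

Step 1 — Resonance condition Im(Z)=0 gives ω₀ = 1/√(LC).
Step 2 — ω₀ = 1/√(0.0355·7.76e-08) = 1.905e+04 rad/s.
Step 3 — f₀ = ω₀/(2π) = 3032 Hz.

f₀ = 3032 Hz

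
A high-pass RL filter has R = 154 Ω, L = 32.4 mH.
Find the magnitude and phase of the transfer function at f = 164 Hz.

Step 1 — Angular frequency: ω = 2π·164 = 1030 rad/s.
Step 2 — Transfer function: H(jω) = jωL/(R + jωL).
Step 3 — Numerator jωL = j·33.39; denominator R + jωL = 154 + j33.39.
Step 4 — H = 0.04489 + j0.2071.
Step 5 — Magnitude: |H| = 0.2119 (-13.5 dB); phase: φ = 77.8°.

|H| = 0.2119 (-13.5 dB), φ = 77.8°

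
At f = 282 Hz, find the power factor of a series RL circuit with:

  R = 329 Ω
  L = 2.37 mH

Step 1 — Angular frequency: ω = 2π·f = 2π·282 = 1772 rad/s.
Step 2 — Component impedances:
  R: Z = R = 329 Ω
  L: Z = jωL = j·1772·0.00237 = 0 + j4.199 Ω
Step 3 — Series combination: Z_total = R + L = 329 + j4.199 Ω = 329∠0.7° Ω.
Step 4 — Power factor: PF = cos(φ) = Re(Z)/|Z| = 329/329.03 = 0.9999.
Step 5 — Type: Im(Z) = 4.199 ⇒ lagging (phase φ = 0.7°).

PF = 0.9999 (lagging, φ = 0.7°)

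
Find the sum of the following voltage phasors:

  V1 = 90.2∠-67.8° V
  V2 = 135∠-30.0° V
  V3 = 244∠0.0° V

Step 1 — Convert each phasor to rectangular form:
  V1 = 90.2·(cos(-67.8°) + j·sin(-67.8°)) = 34.08 - j83.51 V
  V2 = 135·(cos(-30.0°) + j·sin(-30.0°)) = 116.9 - j67.5 V
  V3 = 244·(cos(0.0°) + j·sin(0.0°)) = 244 V
Step 2 — Sum components: V_total = 395 - j151 V.
Step 3 — Convert to polar: |V_total| = 422.9 V, ∠V_total = -20.9°.

V_total = 422.9∠-20.9° V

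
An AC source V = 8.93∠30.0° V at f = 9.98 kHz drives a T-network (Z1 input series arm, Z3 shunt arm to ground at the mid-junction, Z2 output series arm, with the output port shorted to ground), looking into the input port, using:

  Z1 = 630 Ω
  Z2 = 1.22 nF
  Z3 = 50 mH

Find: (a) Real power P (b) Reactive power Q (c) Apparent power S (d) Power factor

Step 1 — Angular frequency: ω = 2π·f = 2π·9980 = 6.271e+04 rad/s.
Step 2 — Component impedances:
  Z1: Z = R = 630 Ω
  Z2: Z = 1/(jωC) = -j/(ω·C) = 0 - j1.307e+04 Ω
  Z3: Z = jωL = j·6.271e+04·0.05 = 0 + j3135 Ω
Step 3 — With the output port shorted to ground, the output series arm Z2 runs from the junction to ground; the shunt arm Z3 also runs from the junction to ground. They appear in parallel: Z3 || Z2 = 0 + j4125 Ω.
Step 4 — Series with input arm Z1: Z_in = Z1 + (Z3 || Z2) = 630 + j4125 Ω = 4172∠81.3° Ω.
Step 5 — Source phasor: V = 8.93∠30.0° V = 7.734 + j4.465 V.
Step 6 — Current: I = V / Z = 0.001338 - j0.001671 A = 0.00214∠-51.3° A.
Step 7 — Complex power: S = V·I* = 0.002886 + j0.01889 VA.
Step 8 — Real power: P = Re(S) = 0.002886 W.
Step 9 — Reactive power: Q = Im(S) = 0.01889 VAR.
Step 10 — Apparent power: |S| = 0.01911 VA.
Step 11 — Power factor: PF = P/|S| = 0.151 (lagging).

(a) P = 0.002886 W  (b) Q = 0.01889 VAR  (c) S = 0.01911 VA  (d) PF = 0.151 (lagging)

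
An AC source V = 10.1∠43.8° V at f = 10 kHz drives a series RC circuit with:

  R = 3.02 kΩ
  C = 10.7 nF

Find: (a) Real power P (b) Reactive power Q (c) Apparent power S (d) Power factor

Step 1 — Angular frequency: ω = 2π·f = 2π·1e+04 = 6.283e+04 rad/s.
Step 2 — Component impedances:
  R: Z = R = 3020 Ω
  C: Z = 1/(jωC) = -j/(ω·C) = 0 - j1487 Ω
Step 3 — Series combination: Z_total = R + C = 3020 - j1487 Ω = 3366∠-26.2° Ω.
Step 4 — Source phasor: V = 10.1∠43.8° V = 7.29 + j6.991 V.
Step 5 — Current: I = V / Z = 0.001025 + j0.00282 A = 0.003∠70.0° A.
Step 6 — Complex power: S = V·I* = 0.02718 - j0.01339 VA.
Step 7 — Real power: P = Re(S) = 0.02718 W.
Step 8 — Reactive power: Q = Im(S) = -0.01339 VAR.
Step 9 — Apparent power: |S| = 0.0303 VA.
Step 10 — Power factor: PF = P/|S| = 0.8971 (leading).

(a) P = 0.02718 W  (b) Q = -0.01339 VAR  (c) S = 0.0303 VA  (d) PF = 0.8971 (leading)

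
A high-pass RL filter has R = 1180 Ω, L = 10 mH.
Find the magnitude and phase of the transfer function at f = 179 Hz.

Step 1 — Angular frequency: ω = 2π·179 = 1125 rad/s.
Step 2 — Transfer function: H(jω) = jωL/(R + jωL).
Step 3 — Numerator jωL = j·11.25; denominator R + jωL = 1180 + j11.25.
Step 4 — H = 9.084e-05 + j0.00953.
Step 5 — Magnitude: |H| = 0.009531 (-40.4 dB); phase: φ = 89.5°.

|H| = 0.009531 (-40.4 dB), φ = 89.5°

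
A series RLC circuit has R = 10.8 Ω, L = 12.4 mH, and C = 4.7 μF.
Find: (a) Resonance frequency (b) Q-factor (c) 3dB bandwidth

Step 1 — Resonance condition Im(Z)=0 gives ω₀ = 1/√(LC).
Step 2 — ω₀ = 1/√(0.0124·4.7e-06) = 4142 rad/s.
Step 3 — f₀ = ω₀/(2π) = 659.3 Hz.
Step 4 — Series Q: Q = ω₀L/R = 4142·0.0124/10.8 = 4.756.
Step 5 — 3dB bandwidth: Δω = ω₀/Q = 871 rad/s; BW = Δω/(2π) = 138.6 Hz.

(a) f₀ = 659.3 Hz  (b) Q = 4.756  (c) BW = 138.6 Hz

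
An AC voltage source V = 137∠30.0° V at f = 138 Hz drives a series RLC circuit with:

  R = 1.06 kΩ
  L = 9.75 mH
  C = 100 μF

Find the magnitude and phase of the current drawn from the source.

Step 1 — Angular frequency: ω = 2π·f = 2π·138 = 867.1 rad/s.
Step 2 — Component impedances:
  R: Z = R = 1060 Ω
  L: Z = jωL = j·867.1·0.00975 = 0 + j8.454 Ω
  C: Z = 1/(jωC) = -j/(ω·C) = 0 - j11.53 Ω
Step 3 — Series combination: Z_total = R + L + C = 1060 - j3.079 Ω = 1060∠-0.2° Ω.
Step 4 — Source phasor: V = 137∠30.0° V = 118.6 + j68.5 V.
Step 5 — Ohm's law: I = V / Z_total = (118.6 + j68.5) / (1060 - j3.079) = 0.1117 + j0.06495 A.
Step 6 — Convert to polar: |I| = 0.1292 A, ∠I = 30.2°.

I = 0.1292∠30.2° A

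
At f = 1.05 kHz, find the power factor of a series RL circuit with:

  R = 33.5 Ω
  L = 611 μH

Step 1 — Angular frequency: ω = 2π·f = 2π·1050 = 6597 rad/s.
Step 2 — Component impedances:
  R: Z = R = 33.5 Ω
  L: Z = jωL = j·6597·0.000611 = 0 + j4.031 Ω
Step 3 — Series combination: Z_total = R + L = 33.5 + j4.031 Ω = 33.74∠6.9° Ω.
Step 4 — Power factor: PF = cos(φ) = Re(Z)/|Z| = 33.5/33.742 = 0.9928.
Step 5 — Type: Im(Z) = 4.031 ⇒ lagging (phase φ = 6.9°).

PF = 0.9928 (lagging, φ = 6.9°)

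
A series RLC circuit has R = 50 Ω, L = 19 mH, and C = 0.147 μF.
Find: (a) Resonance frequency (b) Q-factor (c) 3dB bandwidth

Step 1 — Resonance condition Im(Z)=0 gives ω₀ = 1/√(LC).
Step 2 — ω₀ = 1/√(0.019·1.47e-07) = 1.892e+04 rad/s.
Step 3 — f₀ = ω₀/(2π) = 3012 Hz.
Step 4 — Series Q: Q = ω₀L/R = 1.892e+04·0.019/50 = 7.19.
Step 5 — 3dB bandwidth: Δω = ω₀/Q = 2632 rad/s; BW = Δω/(2π) = 418.8 Hz.

(a) f₀ = 3012 Hz  (b) Q = 7.19  (c) BW = 418.8 Hz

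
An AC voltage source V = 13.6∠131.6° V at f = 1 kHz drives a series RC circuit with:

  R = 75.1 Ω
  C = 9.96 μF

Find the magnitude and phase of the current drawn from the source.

Step 1 — Angular frequency: ω = 2π·f = 2π·1000 = 6283 rad/s.
Step 2 — Component impedances:
  R: Z = R = 75.1 Ω
  C: Z = 1/(jωC) = -j/(ω·C) = 0 - j15.98 Ω
Step 3 — Series combination: Z_total = R + C = 75.1 - j15.98 Ω = 76.78∠-12.0° Ω.
Step 4 — Source phasor: V = 13.6∠131.6° V = -9.029 + j10.17 V.
Step 5 — Ohm's law: I = V / Z_total = (-9.029 + j10.17) / (75.1 - j15.98) = -0.1426 + j0.1051 A.
Step 6 — Convert to polar: |I| = 0.1771 A, ∠I = 143.6°.

I = 0.1771∠143.6° A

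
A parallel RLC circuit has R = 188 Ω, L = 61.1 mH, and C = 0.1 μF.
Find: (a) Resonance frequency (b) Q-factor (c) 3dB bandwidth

Step 1 — Resonance: ω₀ = 1/√(LC) = 1/√(0.0611·1e-07) = 1.279e+04 rad/s.
Step 2 — f₀ = ω₀/(2π) = 2036 Hz.
Step 3 — Parallel Q: Q = R/(ω₀L) = 188/(1.279e+04·0.0611) = 0.2405.
Step 4 — Bandwidth: Δω = ω₀/Q = 5.319e+04 rad/s; BW = Δω/(2π) = 8466 Hz.

(a) f₀ = 2036 Hz  (b) Q = 0.2405  (c) BW = 8466 Hz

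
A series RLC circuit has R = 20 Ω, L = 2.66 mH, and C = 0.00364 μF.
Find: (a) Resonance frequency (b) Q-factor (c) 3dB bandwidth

Step 1 — Resonance condition Im(Z)=0 gives ω₀ = 1/√(LC).
Step 2 — ω₀ = 1/√(0.00266·3.64e-09) = 3.214e+05 rad/s.
Step 3 — f₀ = ω₀/(2π) = 5.115e+04 Hz.
Step 4 — Series Q: Q = ω₀L/R = 3.214e+05·0.00266/20 = 42.74.
Step 5 — 3dB bandwidth: Δω = ω₀/Q = 7519 rad/s; BW = Δω/(2π) = 1197 Hz.

(a) f₀ = 5.115e+04 Hz  (b) Q = 42.74  (c) BW = 1197 Hz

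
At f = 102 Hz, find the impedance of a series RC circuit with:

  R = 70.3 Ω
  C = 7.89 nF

Step 1 — Angular frequency: ω = 2π·f = 2π·102 = 640.9 rad/s.
Step 2 — Component impedances:
  R: Z = R = 70.3 Ω
  C: Z = 1/(jωC) = -j/(ω·C) = 0 - j1.978e+05 Ω
Step 3 — Series combination: Z_total = R + C = 70.3 - j1.978e+05 Ω = 1.978e+05∠-90.0° Ω.

Z = 70.3 - j1.978e+05 Ω = 1.978e+05∠-90.0° Ω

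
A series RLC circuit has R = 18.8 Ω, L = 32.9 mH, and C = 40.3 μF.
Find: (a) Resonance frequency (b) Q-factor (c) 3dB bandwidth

Step 1 — Resonance condition Im(Z)=0 gives ω₀ = 1/√(LC).
Step 2 — ω₀ = 1/√(0.0329·4.03e-05) = 868.5 rad/s.
Step 3 — f₀ = ω₀/(2π) = 138.2 Hz.
Step 4 — Series Q: Q = ω₀L/R = 868.5·0.0329/18.8 = 1.52.
Step 5 — 3dB bandwidth: Δω = ω₀/Q = 571.4 rad/s; BW = Δω/(2π) = 90.95 Hz.

(a) f₀ = 138.2 Hz  (b) Q = 1.52  (c) BW = 90.95 Hz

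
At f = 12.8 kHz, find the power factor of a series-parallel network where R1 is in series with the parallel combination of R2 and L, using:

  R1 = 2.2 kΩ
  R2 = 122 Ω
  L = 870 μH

Step 1 — Angular frequency: ω = 2π·f = 2π·1.28e+04 = 8.042e+04 rad/s.
Step 2 — Component impedances:
  R1: Z = R = 2200 Ω
  R2: Z = R = 122 Ω
  L: Z = jωL = j·8.042e+04·0.00087 = 0 + j69.97 Ω
Step 3 — Parallel branch: R2 || L = 1/(1/R2 + 1/L) = 30.2 + j52.65 Ω.
Step 4 — Series with R1: Z_total = R1 + (R2 || L) = 2230 + j52.65 Ω = 2231∠1.4° Ω.
Step 5 — Power factor: PF = cos(φ) = Re(Z)/|Z| = 2230.2/2230.8 = 0.9997.
Step 6 — Type: Im(Z) = 52.65 ⇒ lagging (phase φ = 1.4°).

PF = 0.9997 (lagging, φ = 1.4°)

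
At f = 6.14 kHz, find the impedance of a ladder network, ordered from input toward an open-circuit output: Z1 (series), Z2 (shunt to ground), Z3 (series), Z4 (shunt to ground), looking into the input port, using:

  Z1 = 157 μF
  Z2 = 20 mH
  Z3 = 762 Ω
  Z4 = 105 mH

Step 1 — Angular frequency: ω = 2π·f = 2π·6140 = 3.858e+04 rad/s.
Step 2 — Component impedances:
  Z1: Z = 1/(jωC) = -j/(ω·C) = 0 - j0.1651 Ω
  Z2: Z = jωL = j·3.858e+04·0.02 = 0 + j771.6 Ω
  Z3: Z = R = 762 Ω
  Z4: Z = jωL = j·3.858e+04·0.105 = 0 + j4051 Ω
Step 3 — Ladder network (open output): work backward from the far end, alternating series and parallel combinations. Z_in = 19.03 + j651 Ω = 651.2∠88.3° Ω.

Z = 19.03 + j651 Ω = 651.2∠88.3° Ω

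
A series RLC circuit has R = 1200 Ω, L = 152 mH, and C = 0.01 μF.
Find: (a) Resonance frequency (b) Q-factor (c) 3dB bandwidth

Step 1 — Resonance condition Im(Z)=0 gives ω₀ = 1/√(LC).
Step 2 — ω₀ = 1/√(0.152·1e-08) = 2.565e+04 rad/s.
Step 3 — f₀ = ω₀/(2π) = 4082 Hz.
Step 4 — Series Q: Q = ω₀L/R = 2.565e+04·0.152/1200 = 3.249.
Step 5 — 3dB bandwidth: Δω = ω₀/Q = 7895 rad/s; BW = Δω/(2π) = 1256 Hz.

(a) f₀ = 4082 Hz  (b) Q = 3.249  (c) BW = 1256 Hz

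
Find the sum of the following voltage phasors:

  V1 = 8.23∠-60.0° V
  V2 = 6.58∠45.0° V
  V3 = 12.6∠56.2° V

Step 1 — Convert each phasor to rectangular form:
  V1 = 8.23·(cos(-60.0°) + j·sin(-60.0°)) = 4.115 - j7.127 V
  V2 = 6.58·(cos(45.0°) + j·sin(45.0°)) = 4.653 + j4.653 V
  V3 = 12.6·(cos(56.2°) + j·sin(56.2°)) = 7.009 + j10.47 V
Step 2 — Sum components: V_total = 15.78 + j7.996 V.
Step 3 — Convert to polar: |V_total| = 17.69 V, ∠V_total = 26.9°.

V_total = 17.69∠26.9° V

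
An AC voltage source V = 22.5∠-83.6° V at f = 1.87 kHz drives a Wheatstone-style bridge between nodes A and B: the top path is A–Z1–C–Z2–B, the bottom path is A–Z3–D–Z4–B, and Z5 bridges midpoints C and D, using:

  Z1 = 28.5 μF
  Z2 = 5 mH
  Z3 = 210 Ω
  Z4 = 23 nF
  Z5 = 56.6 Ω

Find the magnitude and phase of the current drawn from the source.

Step 1 — Angular frequency: ω = 2π·f = 2π·1870 = 1.175e+04 rad/s.
Step 2 — Component impedances:
  Z1: Z = 1/(jωC) = -j/(ω·C) = 0 - j2.986 Ω
  Z2: Z = jωL = j·1.175e+04·0.005 = 0 + j58.75 Ω
  Z3: Z = R = 210 Ω
  Z4: Z = 1/(jωC) = -j/(ω·C) = 0 - j3700 Ω
  Z5: Z = R = 56.6 Ω
Step 3 — Bridge requires nodal analysis (the Z5 bridge couples midpoints C and D, so the two paths cannot be reduced to a simple series/parallel combination). Setting node B to ground and injecting 1 A at node A, the 3-node admittance system at A, C, D solves to V_A = Z_AB = 0.04502 + j56.69 Ω = 56.69∠90.0° Ω.
Step 4 — Source phasor: V = 22.5∠-83.6° V = 2.508 - j22.36 V.
Step 5 — Ohm's law: I = V / Z_total = (2.508 - j22.36) / (0.04502 + j56.69) = -0.3944 - j0.04456 A.
Step 6 — Convert to polar: |I| = 0.3969 A, ∠I = -173.6°.

I = 0.3969∠-173.6° A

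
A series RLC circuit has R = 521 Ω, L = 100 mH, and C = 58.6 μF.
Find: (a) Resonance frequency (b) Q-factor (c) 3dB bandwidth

Step 1 — Resonance: ω₀ = 1/√(LC) = 1/√(0.1·5.86e-05) = 413.1 rad/s.
Step 2 — f₀ = ω₀/(2π) = 65.75 Hz.
Step 3 — Series Q: Q = ω₀L/R = 413.1·0.1/521 = 0.07929.
Step 4 — Bandwidth: Δω = ω₀/Q = 5210 rad/s; BW = Δω/(2π) = 829.2 Hz.

(a) f₀ = 65.75 Hz  (b) Q = 0.07929  (c) BW = 829.2 Hz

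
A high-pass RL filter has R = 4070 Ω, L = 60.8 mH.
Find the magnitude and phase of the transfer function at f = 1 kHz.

Step 1 — Angular frequency: ω = 2π·1000 = 6283 rad/s.
Step 2 — Transfer function: H(jω) = jωL/(R + jωL).
Step 3 — Numerator jωL = j·382; denominator R + jωL = 4070 + j382.
Step 4 — H = 0.008733 + j0.09304.
Step 5 — Magnitude: |H| = 0.09345 (-20.6 dB); phase: φ = 84.6°.

|H| = 0.09345 (-20.6 dB), φ = 84.6°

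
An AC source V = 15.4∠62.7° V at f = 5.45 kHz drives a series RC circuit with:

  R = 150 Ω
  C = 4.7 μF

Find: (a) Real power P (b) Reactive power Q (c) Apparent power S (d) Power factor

Step 1 — Angular frequency: ω = 2π·f = 2π·5450 = 3.424e+04 rad/s.
Step 2 — Component impedances:
  R: Z = R = 150 Ω
  C: Z = 1/(jωC) = -j/(ω·C) = 0 - j6.213 Ω
Step 3 — Series combination: Z_total = R + C = 150 - j6.213 Ω = 150.1∠-2.4° Ω.
Step 4 — Source phasor: V = 15.4∠62.7° V = 7.063 + j13.68 V.
Step 5 — Current: I = V / Z = 0.04323 + j0.09302 A = 0.1026∠65.1° A.
Step 6 — Complex power: S = V·I* = 1.578 - j0.06538 VA.
Step 7 — Real power: P = Re(S) = 1.578 W.
Step 8 — Reactive power: Q = Im(S) = -0.06538 VAR.
Step 9 — Apparent power: |S| = 1.58 VA.
Step 10 — Power factor: PF = P/|S| = 0.9991 (leading).

(a) P = 1.578 W  (b) Q = -0.06538 VAR  (c) S = 1.58 VA  (d) PF = 0.9991 (leading)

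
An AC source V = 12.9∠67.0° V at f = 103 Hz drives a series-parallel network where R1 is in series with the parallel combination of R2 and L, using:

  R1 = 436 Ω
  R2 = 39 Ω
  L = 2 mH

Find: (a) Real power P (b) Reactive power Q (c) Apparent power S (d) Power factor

Step 1 — Angular frequency: ω = 2π·f = 2π·103 = 647.2 rad/s.
Step 2 — Component impedances:
  R1: Z = R = 436 Ω
  R2: Z = R = 39 Ω
  L: Z = jωL = j·647.2·0.002 = 0 + j1.294 Ω
Step 3 — Parallel branch: R2 || L = 1/(1/R2 + 1/L) = 0.04291 + j1.293 Ω.
Step 4 — Series with R1: Z_total = R1 + (R2 || L) = 436 + j1.293 Ω = 436∠0.2° Ω.
Step 5 — Source phasor: V = 12.9∠67.0° V = 5.04 + j11.87 V.
Step 6 — Current: I = V / Z = 0.01164 + j0.0272 A = 0.02958∠66.8° A.
Step 7 — Complex power: S = V·I* = 0.3816 + j0.001132 VA.
Step 8 — Real power: P = Re(S) = 0.3816 W.
Step 9 — Reactive power: Q = Im(S) = 0.001132 VAR.
Step 10 — Apparent power: |S| = 0.3816 VA.
Step 11 — Power factor: PF = P/|S| = 1 (lagging).

(a) P = 0.3816 W  (b) Q = 0.001132 VAR  (c) S = 0.3816 VA  (d) PF = 1 (lagging)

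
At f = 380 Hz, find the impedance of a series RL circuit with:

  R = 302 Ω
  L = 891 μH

Step 1 — Angular frequency: ω = 2π·f = 2π·380 = 2388 rad/s.
Step 2 — Component impedances:
  R: Z = R = 302 Ω
  L: Z = jωL = j·2388·0.000891 = 0 + j2.127 Ω
Step 3 — Series combination: Z_total = R + L = 302 + j2.127 Ω = 302∠0.4° Ω.

Z = 302 + j2.127 Ω = 302∠0.4° Ω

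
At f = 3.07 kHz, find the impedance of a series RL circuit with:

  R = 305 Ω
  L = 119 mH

Step 1 — Angular frequency: ω = 2π·f = 2π·3070 = 1.929e+04 rad/s.
Step 2 — Component impedances:
  R: Z = R = 305 Ω
  L: Z = jωL = j·1.929e+04·0.119 = 0 + j2295 Ω
Step 3 — Series combination: Z_total = R + L = 305 + j2295 Ω = 2316∠82.4° Ω.

Z = 305 + j2295 Ω = 2316∠82.4° Ω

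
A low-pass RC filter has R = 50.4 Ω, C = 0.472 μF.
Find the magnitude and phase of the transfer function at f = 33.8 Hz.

Step 1 — Angular frequency: ω = 2π·33.8 = 212.4 rad/s.
Step 2 — Transfer function: H(jω) = 1/(1 + jωRC).
Step 3 — Denominator: 1 + jωRC = 1 + j·212.4·50.4·4.72e-07 = 1 + j0.005052.
Step 4 — H = 1 - j0.005052.
Step 5 — Magnitude: |H| = 1 (-0.0 dB); phase: φ = -0.3°.

|H| = 1 (-0.0 dB), φ = -0.3°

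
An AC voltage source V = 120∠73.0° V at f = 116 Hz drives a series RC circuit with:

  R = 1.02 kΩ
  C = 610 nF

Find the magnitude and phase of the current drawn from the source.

Step 1 — Angular frequency: ω = 2π·f = 2π·116 = 728.8 rad/s.
Step 2 — Component impedances:
  R: Z = R = 1020 Ω
  C: Z = 1/(jωC) = -j/(ω·C) = 0 - j2249 Ω
Step 3 — Series combination: Z_total = R + C = 1020 - j2249 Ω = 2470∠-65.6° Ω.
Step 4 — Source phasor: V = 120∠73.0° V = 35.08 + j114.8 V.
Step 5 — Ohm's law: I = V / Z_total = (35.08 + j114.8) / (1020 - j2249) = -0.03645 + j0.03213 A.
Step 6 — Convert to polar: |I| = 0.04859 A, ∠I = 138.6°.

I = 0.04859∠138.6° A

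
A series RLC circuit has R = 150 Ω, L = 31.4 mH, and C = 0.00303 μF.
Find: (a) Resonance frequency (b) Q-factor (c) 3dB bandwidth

Step 1 — Resonance: ω₀ = 1/√(LC) = 1/√(0.0314·3.03e-09) = 1.025e+05 rad/s.
Step 2 — f₀ = ω₀/(2π) = 1.632e+04 Hz.
Step 3 — Series Q: Q = ω₀L/R = 1.025e+05·0.0314/150 = 21.46.
Step 4 — Bandwidth: Δω = ω₀/Q = 4777 rad/s; BW = Δω/(2π) = 760.3 Hz.

(a) f₀ = 1.632e+04 Hz  (b) Q = 21.46  (c) BW = 760.3 Hz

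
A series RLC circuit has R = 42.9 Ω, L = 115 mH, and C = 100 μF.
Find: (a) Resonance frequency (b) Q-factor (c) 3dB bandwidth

Step 1 — Resonance condition Im(Z)=0 gives ω₀ = 1/√(LC).
Step 2 — ω₀ = 1/√(0.115·0.0001) = 294.9 rad/s.
Step 3 — f₀ = ω₀/(2π) = 46.93 Hz.
Step 4 — Series Q: Q = ω₀L/R = 294.9·0.115/42.9 = 0.7905.
Step 5 — 3dB bandwidth: Δω = ω₀/Q = 373 rad/s; BW = Δω/(2π) = 59.37 Hz.

(a) f₀ = 46.93 Hz  (b) Q = 0.7905  (c) BW = 59.37 Hz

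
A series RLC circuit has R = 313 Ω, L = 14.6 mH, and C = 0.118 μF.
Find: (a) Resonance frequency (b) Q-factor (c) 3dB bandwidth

Step 1 — Resonance: ω₀ = 1/√(LC) = 1/√(0.0146·1.18e-07) = 2.409e+04 rad/s.
Step 2 — f₀ = ω₀/(2π) = 3834 Hz.
Step 3 — Series Q: Q = ω₀L/R = 2.409e+04·0.0146/313 = 1.124.
Step 4 — Bandwidth: Δω = ω₀/Q = 2.144e+04 rad/s; BW = Δω/(2π) = 3412 Hz.

(a) f₀ = 3834 Hz  (b) Q = 1.124  (c) BW = 3412 Hz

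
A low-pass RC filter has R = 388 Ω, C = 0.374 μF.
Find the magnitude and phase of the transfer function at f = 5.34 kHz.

Step 1 — Angular frequency: ω = 2π·5340 = 3.355e+04 rad/s.
Step 2 — Transfer function: H(jω) = 1/(1 + jωRC).
Step 3 — Denominator: 1 + jωRC = 1 + j·3.355e+04·388·3.74e-07 = 1 + j4.869.
Step 4 — H = 0.04048 - j0.1971.
Step 5 — Magnitude: |H| = 0.2012 (-13.9 dB); phase: φ = -78.4°.

|H| = 0.2012 (-13.9 dB), φ = -78.4°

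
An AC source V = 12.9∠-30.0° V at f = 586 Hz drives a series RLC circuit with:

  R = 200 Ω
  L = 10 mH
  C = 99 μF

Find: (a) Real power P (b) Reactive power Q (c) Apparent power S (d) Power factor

Step 1 — Angular frequency: ω = 2π·f = 2π·586 = 3682 rad/s.
Step 2 — Component impedances:
  R: Z = R = 200 Ω
  L: Z = jωL = j·3682·0.01 = 0 + j36.82 Ω
  C: Z = 1/(jωC) = -j/(ω·C) = 0 - j2.743 Ω
Step 3 — Series combination: Z_total = R + L + C = 200 + j34.08 Ω = 202.9∠9.7° Ω.
Step 4 — Source phasor: V = 12.9∠-30.0° V = 11.17 - j6.45 V.
Step 5 — Current: I = V / Z = 0.04894 - j0.04059 A = 0.06358∠-39.7° A.
Step 6 — Complex power: S = V·I* = 0.8086 + j0.1378 VA.
Step 7 — Real power: P = Re(S) = 0.8086 W.
Step 8 — Reactive power: Q = Im(S) = 0.1378 VAR.
Step 9 — Apparent power: |S| = 0.8202 VA.
Step 10 — Power factor: PF = P/|S| = 0.9858 (lagging).

(a) P = 0.8086 W  (b) Q = 0.1378 VAR  (c) S = 0.8202 VA  (d) PF = 0.9858 (lagging)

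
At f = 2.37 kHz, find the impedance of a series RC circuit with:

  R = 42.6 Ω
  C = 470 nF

Step 1 — Angular frequency: ω = 2π·f = 2π·2370 = 1.489e+04 rad/s.
Step 2 — Component impedances:
  R: Z = R = 42.6 Ω
  C: Z = 1/(jωC) = -j/(ω·C) = 0 - j142.9 Ω
Step 3 — Series combination: Z_total = R + C = 42.6 - j142.9 Ω = 149.1∠-73.4° Ω.

Z = 42.6 - j142.9 Ω = 149.1∠-73.4° Ω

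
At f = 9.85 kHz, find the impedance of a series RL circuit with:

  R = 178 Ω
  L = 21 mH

Step 1 — Angular frequency: ω = 2π·f = 2π·9850 = 6.189e+04 rad/s.
Step 2 — Component impedances:
  R: Z = R = 178 Ω
  L: Z = jωL = j·6.189e+04·0.021 = 0 + j1300 Ω
Step 3 — Series combination: Z_total = R + L = 178 + j1300 Ω = 1312∠82.2° Ω.

Z = 178 + j1300 Ω = 1312∠82.2° Ω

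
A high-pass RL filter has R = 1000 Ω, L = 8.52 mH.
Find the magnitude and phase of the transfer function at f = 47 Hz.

Step 1 — Angular frequency: ω = 2π·47 = 295.3 rad/s.
Step 2 — Transfer function: H(jω) = jωL/(R + jωL).
Step 3 — Numerator jωL = j·2.516; denominator R + jωL = 1000 + j2.516.
Step 4 — H = 6.33e-06 + j0.002516.
Step 5 — Magnitude: |H| = 0.002516 (-52.0 dB); phase: φ = 89.9°.

|H| = 0.002516 (-52.0 dB), φ = 89.9°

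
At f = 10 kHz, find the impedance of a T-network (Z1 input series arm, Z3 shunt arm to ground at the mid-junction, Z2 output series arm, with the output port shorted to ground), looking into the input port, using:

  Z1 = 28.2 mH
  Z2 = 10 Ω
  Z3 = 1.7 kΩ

Step 1 — Angular frequency: ω = 2π·f = 2π·1e+04 = 6.283e+04 rad/s.
Step 2 — Component impedances:
  Z1: Z = jωL = j·6.283e+04·0.0282 = 0 + j1772 Ω
  Z2: Z = R = 10 Ω
  Z3: Z = R = 1700 Ω
Step 3 — With the output port shorted to ground, the output series arm Z2 runs from the junction to ground; the shunt arm Z3 also runs from the junction to ground. They appear in parallel: Z3 || Z2 = 9.942 Ω.
Step 4 — Series with input arm Z1: Z_in = Z1 + (Z3 || Z2) = 9.942 + j1772 Ω = 1772∠89.7° Ω.

Z = 9.942 + j1772 Ω = 1772∠89.7° Ω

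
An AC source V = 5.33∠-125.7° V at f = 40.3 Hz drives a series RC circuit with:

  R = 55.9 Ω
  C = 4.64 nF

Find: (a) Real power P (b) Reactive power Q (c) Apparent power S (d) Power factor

Step 1 — Angular frequency: ω = 2π·f = 2π·40.3 = 253.2 rad/s.
Step 2 — Component impedances:
  R: Z = R = 55.9 Ω
  C: Z = 1/(jωC) = -j/(ω·C) = 0 - j8.511e+05 Ω
Step 3 — Series combination: Z_total = R + C = 55.9 - j8.511e+05 Ω = 8.511e+05∠-90.0° Ω.
Step 4 — Source phasor: V = 5.33∠-125.7° V = -3.11 - j4.328 V.
Step 5 — Current: I = V / Z = 5.085e-06 - j3.655e-06 A = 6.262e-06∠-35.7° A.
Step 6 — Complex power: S = V·I* = 2.192e-09 - j3.338e-05 VA.
Step 7 — Real power: P = Re(S) = 2.192e-09 W.
Step 8 — Reactive power: Q = Im(S) = -3.338e-05 VAR.
Step 9 — Apparent power: |S| = 3.338e-05 VA.
Step 10 — Power factor: PF = P/|S| = 6.568e-05 (leading).

(a) P = 2.192e-09 W  (b) Q = -3.338e-05 VAR  (c) S = 3.338e-05 VA  (d) PF = 6.568e-05 (leading)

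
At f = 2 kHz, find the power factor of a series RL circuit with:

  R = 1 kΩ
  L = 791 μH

Step 1 — Angular frequency: ω = 2π·f = 2π·2000 = 1.257e+04 rad/s.
Step 2 — Component impedances:
  R: Z = R = 1000 Ω
  L: Z = jωL = j·1.257e+04·0.000791 = 0 + j9.94 Ω
Step 3 — Series combination: Z_total = R + L = 1000 + j9.94 Ω = 1000∠0.6° Ω.
Step 4 — Power factor: PF = cos(φ) = Re(Z)/|Z| = 1000/1000 = 1.
Step 5 — Type: Im(Z) = 9.94 ⇒ lagging (phase φ = 0.6°).

PF = 1 (lagging, φ = 0.6°)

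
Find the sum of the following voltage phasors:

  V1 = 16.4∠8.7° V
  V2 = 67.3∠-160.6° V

Step 1 — Convert each phasor to rectangular form:
  V1 = 16.4·(cos(8.7°) + j·sin(8.7°)) = 16.21 + j2.481 V
  V2 = 67.3·(cos(-160.6°) + j·sin(-160.6°)) = -63.48 - j22.35 V
Step 2 — Sum components: V_total = -47.27 - j19.87 V.
Step 3 — Convert to polar: |V_total| = 51.28 V, ∠V_total = -157.2°.

V_total = 51.28∠-157.2° V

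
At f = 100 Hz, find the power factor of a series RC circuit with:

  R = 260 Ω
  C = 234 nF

Step 1 — Angular frequency: ω = 2π·f = 2π·100 = 628.3 rad/s.
Step 2 — Component impedances:
  R: Z = R = 260 Ω
  C: Z = 1/(jωC) = -j/(ω·C) = 0 - j6801 Ω
Step 3 — Series combination: Z_total = R + C = 260 - j6801 Ω = 6806∠-87.8° Ω.
Step 4 — Power factor: PF = cos(φ) = Re(Z)/|Z| = 260/6806 = 0.0382.
Step 5 — Type: Im(Z) = -6801 ⇒ leading (phase φ = -87.8°).

PF = 0.0382 (leading, φ = -87.8°)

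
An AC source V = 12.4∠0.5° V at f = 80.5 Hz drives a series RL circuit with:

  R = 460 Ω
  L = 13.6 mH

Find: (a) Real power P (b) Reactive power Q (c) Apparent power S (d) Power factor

Step 1 — Angular frequency: ω = 2π·f = 2π·80.5 = 505.8 rad/s.
Step 2 — Component impedances:
  R: Z = R = 460 Ω
  L: Z = jωL = j·505.8·0.0136 = 0 + j6.879 Ω
Step 3 — Series combination: Z_total = R + L = 460 + j6.879 Ω = 460.1∠0.9° Ω.
Step 4 — Source phasor: V = 12.4∠0.5° V = 12.4 + j0.1082 V.
Step 5 — Current: I = V / Z = 0.02695 - j0.0001678 A = 0.02695∠-0.4° A.
Step 6 — Complex power: S = V·I* = 0.3342 + j0.004997 VA.
Step 7 — Real power: P = Re(S) = 0.3342 W.
Step 8 — Reactive power: Q = Im(S) = 0.004997 VAR.
Step 9 — Apparent power: |S| = 0.3342 VA.
Step 10 — Power factor: PF = P/|S| = 0.9999 (lagging).

(a) P = 0.3342 W  (b) Q = 0.004997 VAR  (c) S = 0.3342 VA  (d) PF = 0.9999 (lagging)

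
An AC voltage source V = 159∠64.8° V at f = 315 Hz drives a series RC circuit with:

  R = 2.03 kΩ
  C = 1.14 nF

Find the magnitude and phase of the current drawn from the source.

Step 1 — Angular frequency: ω = 2π·f = 2π·315 = 1979 rad/s.
Step 2 — Component impedances:
  R: Z = R = 2030 Ω
  C: Z = 1/(jωC) = -j/(ω·C) = 0 - j4.432e+05 Ω
Step 3 — Series combination: Z_total = R + C = 2030 - j4.432e+05 Ω = 4.432e+05∠-89.7° Ω.
Step 4 — Source phasor: V = 159∠64.8° V = 67.7 + j143.9 V.
Step 5 — Ohm's law: I = V / Z_total = (67.7 + j143.9) / (2030 - j4.432e+05) = -0.0003239 + j0.0001542 A.
Step 6 — Convert to polar: |I| = 0.0003587 A, ∠I = 154.5°.

I = 0.0003587∠154.5° A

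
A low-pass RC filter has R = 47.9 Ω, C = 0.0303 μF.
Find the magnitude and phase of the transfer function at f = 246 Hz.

Step 1 — Angular frequency: ω = 2π·246 = 1546 rad/s.
Step 2 — Transfer function: H(jω) = 1/(1 + jωRC).
Step 3 — Denominator: 1 + jωRC = 1 + j·1546·47.9·3.03e-08 = 1 + j0.002243.
Step 4 — H = 1 - j0.002243.
Step 5 — Magnitude: |H| = 1 (-0.0 dB); phase: φ = -0.1°.

|H| = 1 (-0.0 dB), φ = -0.1°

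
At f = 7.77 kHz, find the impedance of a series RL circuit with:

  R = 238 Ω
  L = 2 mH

Step 1 — Angular frequency: ω = 2π·f = 2π·7770 = 4.882e+04 rad/s.
Step 2 — Component impedances:
  R: Z = R = 238 Ω
  L: Z = jωL = j·4.882e+04·0.002 = 0 + j97.64 Ω
Step 3 — Series combination: Z_total = R + L = 238 + j97.64 Ω = 257.3∠22.3° Ω.

Z = 238 + j97.64 Ω = 257.3∠22.3° Ω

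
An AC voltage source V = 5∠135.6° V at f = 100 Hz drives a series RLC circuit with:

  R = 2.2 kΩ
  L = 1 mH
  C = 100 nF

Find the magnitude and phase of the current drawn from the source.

Step 1 — Angular frequency: ω = 2π·f = 2π·100 = 628.3 rad/s.
Step 2 — Component impedances:
  R: Z = R = 2200 Ω
  L: Z = jωL = j·628.3·0.001 = 0 + j0.6283 Ω
  C: Z = 1/(jωC) = -j/(ω·C) = 0 - j1.592e+04 Ω
Step 3 — Series combination: Z_total = R + L + C = 2200 - j1.591e+04 Ω = 1.607e+04∠-82.1° Ω.
Step 4 — Source phasor: V = 5∠135.6° V = -3.572 + j3.498 V.
Step 5 — Ohm's law: I = V / Z_total = (-3.572 + j3.498) / (2200 - j1.591e+04) = -0.0002461 - j0.0001904 A.
Step 6 — Convert to polar: |I| = 0.0003112 A, ∠I = -142.3°.

I = 0.0003112∠-142.3° A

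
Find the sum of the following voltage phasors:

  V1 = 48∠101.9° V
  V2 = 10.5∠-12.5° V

Step 1 — Convert each phasor to rectangular form:
  V1 = 48·(cos(101.9°) + j·sin(101.9°)) = -9.898 + j46.97 V
  V2 = 10.5·(cos(-12.5°) + j·sin(-12.5°)) = 10.25 - j2.273 V
Step 2 — Sum components: V_total = 0.3533 + j44.7 V.
Step 3 — Convert to polar: |V_total| = 44.7 V, ∠V_total = 89.5°.

V_total = 44.7∠89.5° V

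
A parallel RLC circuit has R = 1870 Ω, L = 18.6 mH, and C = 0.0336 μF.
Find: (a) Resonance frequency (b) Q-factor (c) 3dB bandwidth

Step 1 — Resonance: ω₀ = 1/√(LC) = 1/√(0.0186·3.36e-08) = 4e+04 rad/s.
Step 2 — f₀ = ω₀/(2π) = 6366 Hz.
Step 3 — Parallel Q: Q = R/(ω₀L) = 1870/(4e+04·0.0186) = 2.513.
Step 4 — Bandwidth: Δω = ω₀/Q = 1.592e+04 rad/s; BW = Δω/(2π) = 2533 Hz.

(a) f₀ = 6366 Hz  (b) Q = 2.513  (c) BW = 2533 Hz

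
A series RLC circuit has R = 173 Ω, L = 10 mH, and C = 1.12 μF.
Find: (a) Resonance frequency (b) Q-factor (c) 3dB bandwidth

Step 1 — Resonance condition Im(Z)=0 gives ω₀ = 1/√(LC).
Step 2 — ω₀ = 1/√(0.01·1.12e-06) = 9449 rad/s.
Step 3 — f₀ = ω₀/(2π) = 1504 Hz.
Step 4 — Series Q: Q = ω₀L/R = 9449·0.01/173 = 0.5462.
Step 5 — 3dB bandwidth: Δω = ω₀/Q = 1.73e+04 rad/s; BW = Δω/(2π) = 2753 Hz.

(a) f₀ = 1504 Hz  (b) Q = 0.5462  (c) BW = 2753 Hz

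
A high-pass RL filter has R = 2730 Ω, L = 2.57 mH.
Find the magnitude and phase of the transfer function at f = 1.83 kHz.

Step 1 — Angular frequency: ω = 2π·1830 = 1.15e+04 rad/s.
Step 2 — Transfer function: H(jω) = jωL/(R + jωL).
Step 3 — Numerator jωL = j·29.55; denominator R + jωL = 2730 + j29.55.
Step 4 — H = 0.0001172 + j0.01082.
Step 5 — Magnitude: |H| = 0.01082 (-39.3 dB); phase: φ = 89.4°.

|H| = 0.01082 (-39.3 dB), φ = 89.4°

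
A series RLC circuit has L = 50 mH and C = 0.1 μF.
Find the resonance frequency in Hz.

Step 1 — Resonance condition Im(Z)=0 gives ω₀ = 1/√(LC).
Step 2 — ω₀ = 1/√(0.05·1e-07) = 1.414e+04 rad/s.
Step 3 — f₀ = ω₀/(2π) = 2251 Hz.

f₀ = 2251 Hz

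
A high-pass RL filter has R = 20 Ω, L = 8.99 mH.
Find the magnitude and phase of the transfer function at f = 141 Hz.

Step 1 — Angular frequency: ω = 2π·141 = 885.9 rad/s.
Step 2 — Transfer function: H(jω) = jωL/(R + jωL).
Step 3 — Numerator jωL = j·7.965; denominator R + jωL = 20 + j7.965.
Step 4 — H = 0.1369 + j0.3437.
Step 5 — Magnitude: |H| = 0.37 (-8.6 dB); phase: φ = 68.3°.

|H| = 0.37 (-8.6 dB), φ = 68.3°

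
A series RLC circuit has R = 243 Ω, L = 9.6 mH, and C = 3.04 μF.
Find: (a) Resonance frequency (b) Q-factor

Step 1 — Resonance condition Im(Z)=0 gives ω₀ = 1/√(LC).
Step 2 — ω₀ = 1/√(0.0096·3.04e-06) = 5854 rad/s.
Step 3 — f₀ = ω₀/(2π) = 931.6 Hz.
Step 4 — Series Q: Q = ω₀L/R = 5854·0.0096/243 = 0.2313.

(a) f₀ = 931.6 Hz  (b) Q = 0.2313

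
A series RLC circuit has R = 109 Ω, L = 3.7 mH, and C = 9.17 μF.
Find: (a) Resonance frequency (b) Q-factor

Step 1 — Resonance condition Im(Z)=0 gives ω₀ = 1/√(LC).
Step 2 — ω₀ = 1/√(0.0037·9.17e-06) = 5429 rad/s.
Step 3 — f₀ = ω₀/(2π) = 864 Hz.
Step 4 — Series Q: Q = ω₀L/R = 5429·0.0037/109 = 0.1843.

(a) f₀ = 864 Hz  (b) Q = 0.1843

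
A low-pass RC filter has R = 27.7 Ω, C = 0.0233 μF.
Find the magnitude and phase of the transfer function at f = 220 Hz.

Step 1 — Angular frequency: ω = 2π·220 = 1382 rad/s.
Step 2 — Transfer function: H(jω) = 1/(1 + jωRC).
Step 3 — Denominator: 1 + jωRC = 1 + j·1382·27.7·2.33e-08 = 1 + j0.0008922.
Step 4 — H = 1 - j0.0008922.
Step 5 — Magnitude: |H| = 1 (-0.0 dB); phase: φ = -0.1°.

|H| = 1 (-0.0 dB), φ = -0.1°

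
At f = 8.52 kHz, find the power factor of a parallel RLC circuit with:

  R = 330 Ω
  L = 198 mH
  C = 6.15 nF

Step 1 — Angular frequency: ω = 2π·f = 2π·8520 = 5.353e+04 rad/s.
Step 2 — Component impedances:
  R: Z = R = 330 Ω
  L: Z = jωL = j·5.353e+04·0.198 = 0 + j1.06e+04 Ω
  C: Z = 1/(jωC) = -j/(ω·C) = 0 - j3037 Ω
Step 3 — Parallel combination: 1/Z_total = 1/R + 1/L + 1/C; Z_total = 328 - j25.43 Ω = 329∠-4.4° Ω.
Step 4 — Power factor: PF = cos(φ) = Re(Z)/|Z| = 328/329 = 0.997.
Step 5 — Type: Im(Z) = -25.43 ⇒ leading (phase φ = -4.4°).

PF = 0.997 (leading, φ = -4.4°)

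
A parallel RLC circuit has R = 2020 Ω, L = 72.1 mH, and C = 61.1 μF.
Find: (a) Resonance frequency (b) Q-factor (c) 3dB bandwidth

Step 1 — Resonance: ω₀ = 1/√(LC) = 1/√(0.0721·6.11e-05) = 476.4 rad/s.
Step 2 — f₀ = ω₀/(2π) = 75.83 Hz.
Step 3 — Parallel Q: Q = R/(ω₀L) = 2020/(476.4·0.0721) = 58.8.
Step 4 — Bandwidth: Δω = ω₀/Q = 8.102 rad/s; BW = Δω/(2π) = 1.29 Hz.

(a) f₀ = 75.83 Hz  (b) Q = 58.8  (c) BW = 1.29 Hz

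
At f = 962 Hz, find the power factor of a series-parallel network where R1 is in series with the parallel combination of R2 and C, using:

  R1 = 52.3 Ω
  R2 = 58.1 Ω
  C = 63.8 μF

Step 1 — Angular frequency: ω = 2π·f = 2π·962 = 6044 rad/s.
Step 2 — Component impedances:
  R1: Z = R = 52.3 Ω
  R2: Z = R = 58.1 Ω
  C: Z = 1/(jωC) = -j/(ω·C) = 0 - j2.593 Ω
Step 3 — Parallel branch: R2 || C = 1/(1/R2 + 1/C) = 0.1155 - j2.588 Ω.
Step 4 — Series with R1: Z_total = R1 + (R2 || C) = 52.42 - j2.588 Ω = 52.48∠-2.8° Ω.
Step 5 — Power factor: PF = cos(φ) = Re(Z)/|Z| = 52.416/52.479 = 0.9988.
Step 6 — Type: Im(Z) = -2.588 ⇒ leading (phase φ = -2.8°).

PF = 0.9988 (leading, φ = -2.8°)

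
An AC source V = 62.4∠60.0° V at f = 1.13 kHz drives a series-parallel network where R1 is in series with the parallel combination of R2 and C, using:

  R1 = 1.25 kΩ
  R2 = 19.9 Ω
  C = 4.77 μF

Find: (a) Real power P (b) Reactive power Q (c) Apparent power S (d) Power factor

Step 1 — Angular frequency: ω = 2π·f = 2π·1130 = 7100 rad/s.
Step 2 — Component impedances:
  R1: Z = R = 1250 Ω
  R2: Z = R = 19.9 Ω
  C: Z = 1/(jωC) = -j/(ω·C) = 0 - j29.53 Ω
Step 3 — Parallel branch: R2 || C = 1/(1/R2 + 1/C) = 13.68 - j9.223 Ω.
Step 4 — Series with R1: Z_total = R1 + (R2 || C) = 1264 - j9.223 Ω = 1264∠-0.4° Ω.
Step 5 — Source phasor: V = 62.4∠60.0° V = 31.2 + j54.04 V.
Step 6 — Current: I = V / Z = 0.02438 + j0.04294 A = 0.04938∠60.4° A.
Step 7 — Complex power: S = V·I* = 3.081 - j0.02249 VA.
Step 8 — Real power: P = Re(S) = 3.081 W.
Step 9 — Reactive power: Q = Im(S) = -0.02249 VAR.
Step 10 — Apparent power: |S| = 3.081 VA.
Step 11 — Power factor: PF = P/|S| = 1 (leading).

(a) P = 3.081 W  (b) Q = -0.02249 VAR  (c) S = 3.081 VA  (d) PF = 1 (leading)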